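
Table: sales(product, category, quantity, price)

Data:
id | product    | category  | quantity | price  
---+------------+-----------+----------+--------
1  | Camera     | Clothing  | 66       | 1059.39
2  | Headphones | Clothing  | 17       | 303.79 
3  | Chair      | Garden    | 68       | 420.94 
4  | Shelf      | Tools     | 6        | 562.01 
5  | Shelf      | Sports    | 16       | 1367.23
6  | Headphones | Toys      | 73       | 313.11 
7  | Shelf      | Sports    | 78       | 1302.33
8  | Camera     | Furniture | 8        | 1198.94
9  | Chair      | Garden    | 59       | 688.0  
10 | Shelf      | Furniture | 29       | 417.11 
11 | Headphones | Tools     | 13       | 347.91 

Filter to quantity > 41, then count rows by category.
SELECT category, COUNT(*)
FROM sales
WHERE quantity > 41
GROUP BY category

Note: WHERE filters rows before grouping.

Result:
  Clothing: 1
  Garden: 2
  Sports: 1
  Toys: 1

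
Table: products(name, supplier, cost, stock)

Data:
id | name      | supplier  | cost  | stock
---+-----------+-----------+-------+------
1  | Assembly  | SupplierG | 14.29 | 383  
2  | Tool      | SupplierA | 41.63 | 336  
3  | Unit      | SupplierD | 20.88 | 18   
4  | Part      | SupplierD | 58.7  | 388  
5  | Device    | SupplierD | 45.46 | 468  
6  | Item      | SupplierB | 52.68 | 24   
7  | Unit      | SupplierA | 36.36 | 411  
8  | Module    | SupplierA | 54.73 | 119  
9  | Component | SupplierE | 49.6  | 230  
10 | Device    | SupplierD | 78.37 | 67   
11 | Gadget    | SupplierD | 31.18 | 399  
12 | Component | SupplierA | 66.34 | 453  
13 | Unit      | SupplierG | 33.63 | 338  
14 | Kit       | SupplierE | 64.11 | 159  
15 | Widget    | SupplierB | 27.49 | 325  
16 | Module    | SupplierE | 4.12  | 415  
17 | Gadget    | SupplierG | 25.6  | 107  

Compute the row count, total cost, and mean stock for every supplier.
SELECT supplier,
       COUNT(*) as cnt,
       SUM(cost) as total_cost,
       AVG(stock) as avg_stock
FROM products
GROUP BY supplier

Result:
  SupplierA: 4 records, 199.06 total cost, 329.75 avg stock
  SupplierB: 2 records, 80.17 total cost, 174.50 avg stock
  SupplierD: 5 records, 234.59 total cost, 268.00 avg stock
  SupplierE: 3 records, 117.83 total cost, 268.00 avg stock
  SupplierG: 3 records, 73.52 total cost, 276.00 avg stock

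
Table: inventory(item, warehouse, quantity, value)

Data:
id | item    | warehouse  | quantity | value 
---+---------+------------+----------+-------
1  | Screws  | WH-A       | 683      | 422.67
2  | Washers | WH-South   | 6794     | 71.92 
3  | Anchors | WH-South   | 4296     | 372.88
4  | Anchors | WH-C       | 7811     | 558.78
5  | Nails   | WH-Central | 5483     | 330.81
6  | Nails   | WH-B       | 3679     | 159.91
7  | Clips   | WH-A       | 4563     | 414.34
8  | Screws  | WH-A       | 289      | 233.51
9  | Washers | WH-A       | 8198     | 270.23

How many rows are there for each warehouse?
SELECT warehouse, COUNT(*) as count
FROM inventory
GROUP BY warehouse

Result:
  WH-A: 4
  WH-B: 1
  WH-C: 1
  WH-Central: 1
  WH-South: 2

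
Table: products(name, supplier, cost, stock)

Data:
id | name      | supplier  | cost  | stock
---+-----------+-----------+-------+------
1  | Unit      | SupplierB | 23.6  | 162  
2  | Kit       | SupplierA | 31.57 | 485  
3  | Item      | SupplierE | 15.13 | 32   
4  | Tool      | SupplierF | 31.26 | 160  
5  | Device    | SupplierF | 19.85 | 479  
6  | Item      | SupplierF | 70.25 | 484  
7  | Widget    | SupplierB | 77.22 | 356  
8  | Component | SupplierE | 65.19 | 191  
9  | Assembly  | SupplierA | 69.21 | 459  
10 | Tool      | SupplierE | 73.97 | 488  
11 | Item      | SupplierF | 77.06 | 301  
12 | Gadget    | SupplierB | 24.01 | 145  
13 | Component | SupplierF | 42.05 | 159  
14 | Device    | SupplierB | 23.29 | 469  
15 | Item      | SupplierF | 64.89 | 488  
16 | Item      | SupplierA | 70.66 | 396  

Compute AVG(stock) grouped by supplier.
SELECT supplier, AVG(stock) as result
FROM products
GROUP BY supplier

Result:
  SupplierA: 446.67
  SupplierB: 283.00
  SupplierE: 237.00
  SupplierF: 345.17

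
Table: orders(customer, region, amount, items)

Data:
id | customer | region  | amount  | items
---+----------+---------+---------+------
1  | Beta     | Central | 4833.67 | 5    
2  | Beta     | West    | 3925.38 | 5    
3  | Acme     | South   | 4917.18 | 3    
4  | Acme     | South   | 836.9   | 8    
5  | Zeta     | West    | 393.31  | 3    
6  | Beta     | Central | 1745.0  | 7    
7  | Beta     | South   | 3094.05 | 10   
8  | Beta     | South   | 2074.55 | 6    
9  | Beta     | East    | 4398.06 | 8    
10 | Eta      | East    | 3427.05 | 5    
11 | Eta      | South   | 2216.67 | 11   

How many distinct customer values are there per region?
SELECT region, COUNT(DISTINCT customer)
FROM orders
GROUP BY region

Result:
  Central: 1 distinct
  East: 2 distinct
  South: 3 distinct
  West: 2 distinct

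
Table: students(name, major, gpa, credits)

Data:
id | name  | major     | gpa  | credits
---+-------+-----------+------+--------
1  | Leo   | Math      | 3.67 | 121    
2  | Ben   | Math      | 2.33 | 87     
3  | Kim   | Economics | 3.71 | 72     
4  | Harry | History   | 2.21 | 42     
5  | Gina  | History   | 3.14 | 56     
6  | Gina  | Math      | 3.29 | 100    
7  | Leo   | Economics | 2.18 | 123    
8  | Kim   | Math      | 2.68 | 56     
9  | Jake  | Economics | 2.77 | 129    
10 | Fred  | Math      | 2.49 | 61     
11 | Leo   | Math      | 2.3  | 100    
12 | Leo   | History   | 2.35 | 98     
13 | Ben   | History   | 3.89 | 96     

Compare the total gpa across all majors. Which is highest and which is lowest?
SELECT major, SUM(gpa)
FROM students
GROUP BY major
ORDER BY SUM(gpa)

All groups:
  Economics: 8.66
  History: 11.59
  Math: 16.76

Highest: Math (16.76)
Lowest: Economics (8.66)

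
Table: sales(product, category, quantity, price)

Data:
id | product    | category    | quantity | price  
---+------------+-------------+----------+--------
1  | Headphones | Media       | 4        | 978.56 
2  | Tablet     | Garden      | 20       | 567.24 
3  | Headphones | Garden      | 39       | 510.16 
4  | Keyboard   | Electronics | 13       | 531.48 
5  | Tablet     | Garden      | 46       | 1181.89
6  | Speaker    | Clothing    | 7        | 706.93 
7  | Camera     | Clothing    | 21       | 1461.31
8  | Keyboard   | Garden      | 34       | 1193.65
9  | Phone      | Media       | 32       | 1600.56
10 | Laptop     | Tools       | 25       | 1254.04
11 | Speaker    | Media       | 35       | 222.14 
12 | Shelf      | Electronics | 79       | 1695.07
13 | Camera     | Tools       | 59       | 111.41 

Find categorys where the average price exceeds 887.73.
SELECT category, AVG(price)
FROM sales
GROUP BY category
HAVING AVG(price) > 887.73

Result:
  Clothing: avg=1084.12
  Electronics: avg=1113.28
  Media: avg=933.75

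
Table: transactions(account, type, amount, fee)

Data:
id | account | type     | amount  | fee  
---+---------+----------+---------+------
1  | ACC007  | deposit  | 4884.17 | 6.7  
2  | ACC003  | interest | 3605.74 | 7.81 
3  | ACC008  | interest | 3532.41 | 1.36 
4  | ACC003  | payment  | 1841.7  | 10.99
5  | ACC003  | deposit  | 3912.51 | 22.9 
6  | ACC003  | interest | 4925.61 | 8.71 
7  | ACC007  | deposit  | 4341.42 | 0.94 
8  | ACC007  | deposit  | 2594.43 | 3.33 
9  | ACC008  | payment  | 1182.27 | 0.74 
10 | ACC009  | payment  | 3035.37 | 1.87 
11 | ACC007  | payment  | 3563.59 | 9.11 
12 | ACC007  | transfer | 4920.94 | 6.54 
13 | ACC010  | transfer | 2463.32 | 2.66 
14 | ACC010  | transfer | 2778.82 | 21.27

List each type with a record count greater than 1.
SELECT type, COUNT(*) as cnt
FROM transactions
GROUP BY type
HAVING COUNT(*) > 1

Result:
  deposit: 4
  interest: 3
  payment: 4
  transfer: 3

Note: HAVING filters groups after aggregation, WHERE filters rows before.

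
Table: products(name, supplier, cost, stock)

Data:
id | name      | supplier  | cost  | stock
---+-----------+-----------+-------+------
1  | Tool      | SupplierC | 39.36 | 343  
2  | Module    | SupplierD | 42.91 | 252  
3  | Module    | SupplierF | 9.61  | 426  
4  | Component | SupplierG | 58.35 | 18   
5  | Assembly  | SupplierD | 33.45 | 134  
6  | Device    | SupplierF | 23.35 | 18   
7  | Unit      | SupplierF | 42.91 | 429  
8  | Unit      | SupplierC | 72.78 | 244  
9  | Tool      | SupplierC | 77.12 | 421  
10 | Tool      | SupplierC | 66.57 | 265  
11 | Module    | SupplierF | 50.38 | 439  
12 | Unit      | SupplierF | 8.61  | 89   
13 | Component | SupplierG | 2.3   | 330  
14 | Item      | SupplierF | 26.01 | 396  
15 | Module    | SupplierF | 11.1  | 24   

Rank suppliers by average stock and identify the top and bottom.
SELECT supplier, AVG(stock)
FROM products
GROUP BY supplier
ORDER BY AVG(stock)

All groups:
  SupplierG: 174.00
  SupplierD: 193.00
  SupplierF: 260.14
  SupplierC: 318.25

Highest: SupplierC (318.25)
Lowest: SupplierG (174.00)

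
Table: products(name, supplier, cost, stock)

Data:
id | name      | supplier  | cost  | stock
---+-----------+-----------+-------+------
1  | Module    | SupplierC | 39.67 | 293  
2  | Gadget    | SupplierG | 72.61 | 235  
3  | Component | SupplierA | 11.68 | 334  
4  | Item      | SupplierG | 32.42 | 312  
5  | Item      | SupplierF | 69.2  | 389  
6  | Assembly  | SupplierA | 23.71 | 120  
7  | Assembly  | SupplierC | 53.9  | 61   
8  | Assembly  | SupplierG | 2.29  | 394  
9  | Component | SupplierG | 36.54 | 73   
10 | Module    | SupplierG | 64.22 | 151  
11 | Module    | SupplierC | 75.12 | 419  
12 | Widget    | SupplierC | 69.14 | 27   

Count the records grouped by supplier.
SELECT supplier, COUNT(*) as count
FROM products
GROUP BY supplier

Result:
  SupplierA: 2
  SupplierC: 4
  SupplierF: 1
  SupplierG: 5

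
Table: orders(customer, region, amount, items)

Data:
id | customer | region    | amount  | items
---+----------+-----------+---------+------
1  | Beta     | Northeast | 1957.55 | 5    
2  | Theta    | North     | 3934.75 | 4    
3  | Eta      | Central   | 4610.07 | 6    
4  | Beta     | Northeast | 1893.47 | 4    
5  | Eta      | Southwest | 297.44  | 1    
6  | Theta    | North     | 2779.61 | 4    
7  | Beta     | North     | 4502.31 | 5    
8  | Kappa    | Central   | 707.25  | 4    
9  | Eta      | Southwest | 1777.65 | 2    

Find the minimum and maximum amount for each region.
SELECT region, MIN(amount), MAX(amount)
FROM orders
GROUP BY region

Result:
  Central: min=707.25, max=4610.07
  North: min=2779.61, max=4502.31
  Northeast: min=1893.47, max=1957.55
  Southwest: min=297.44, max=1777.65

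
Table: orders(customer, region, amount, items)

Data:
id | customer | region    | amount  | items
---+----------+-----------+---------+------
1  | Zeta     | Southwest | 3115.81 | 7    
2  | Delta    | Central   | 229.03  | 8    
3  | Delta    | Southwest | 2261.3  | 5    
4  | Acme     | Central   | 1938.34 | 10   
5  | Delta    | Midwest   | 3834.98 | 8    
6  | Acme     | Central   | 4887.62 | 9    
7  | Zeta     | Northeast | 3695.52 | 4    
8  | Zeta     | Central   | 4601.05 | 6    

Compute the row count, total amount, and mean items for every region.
SELECT region,
       COUNT(*) as cnt,
       SUM(amount) as total_amount,
       AVG(items) as avg_items
FROM orders
GROUP BY region

Result:
  Central: 4 records, 11656.04 total amount, 8.25 avg items
  Midwest: 1 records, 3834.98 total amount, 8.00 avg items
  Northeast: 1 records, 3695.52 total amount, 4.00 avg items
  Southwest: 2 records, 5377.11 total amount, 6.00 avg items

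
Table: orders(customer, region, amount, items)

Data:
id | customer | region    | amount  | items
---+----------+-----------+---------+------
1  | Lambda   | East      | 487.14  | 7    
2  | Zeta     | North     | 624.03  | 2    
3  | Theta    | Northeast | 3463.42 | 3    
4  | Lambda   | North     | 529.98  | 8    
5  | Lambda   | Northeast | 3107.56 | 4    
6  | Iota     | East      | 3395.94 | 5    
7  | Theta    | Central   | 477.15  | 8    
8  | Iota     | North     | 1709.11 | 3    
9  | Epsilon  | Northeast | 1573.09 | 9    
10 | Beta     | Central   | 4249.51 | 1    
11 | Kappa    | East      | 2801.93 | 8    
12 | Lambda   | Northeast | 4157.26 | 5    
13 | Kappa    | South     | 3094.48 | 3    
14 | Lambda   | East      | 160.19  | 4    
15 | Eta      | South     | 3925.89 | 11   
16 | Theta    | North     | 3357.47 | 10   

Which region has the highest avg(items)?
SELECT region, AVG(items) as val
FROM orders
GROUP BY region
ORDER BY val DESC
LIMIT 1

Result: South with avg(items) = 7.00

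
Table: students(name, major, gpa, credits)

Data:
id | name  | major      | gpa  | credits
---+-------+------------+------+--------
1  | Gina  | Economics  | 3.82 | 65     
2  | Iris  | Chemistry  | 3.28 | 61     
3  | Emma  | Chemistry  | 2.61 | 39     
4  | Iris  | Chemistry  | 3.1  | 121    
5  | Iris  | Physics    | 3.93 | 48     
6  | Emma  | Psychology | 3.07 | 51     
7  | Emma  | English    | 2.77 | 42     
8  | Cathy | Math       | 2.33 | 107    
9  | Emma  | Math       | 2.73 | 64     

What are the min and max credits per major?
SELECT major, MIN(credits), MAX(credits)
FROM students
GROUP BY major

Result:
  Chemistry: min=39, max=121
  Economics: min=65, max=65
  English: min=42, max=42
  Math: min=64, max=107
  Physics: min=48, max=48
  Psychology: min=51, max=51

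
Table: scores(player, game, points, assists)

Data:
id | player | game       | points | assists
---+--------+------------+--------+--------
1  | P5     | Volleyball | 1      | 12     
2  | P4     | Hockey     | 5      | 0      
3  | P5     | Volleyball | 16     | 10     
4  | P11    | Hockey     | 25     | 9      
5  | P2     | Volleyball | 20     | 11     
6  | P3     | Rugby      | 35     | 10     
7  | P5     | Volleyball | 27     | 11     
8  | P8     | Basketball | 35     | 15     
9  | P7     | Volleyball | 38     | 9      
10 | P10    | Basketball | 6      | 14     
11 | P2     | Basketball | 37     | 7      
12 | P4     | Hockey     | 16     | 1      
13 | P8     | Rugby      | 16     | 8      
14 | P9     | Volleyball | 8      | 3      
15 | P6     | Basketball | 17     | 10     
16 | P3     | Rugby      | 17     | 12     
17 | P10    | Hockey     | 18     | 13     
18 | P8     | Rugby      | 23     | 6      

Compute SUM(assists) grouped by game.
SELECT game, SUM(assists) as result
FROM scores
GROUP BY game

Result:
  Basketball: 46
  Hockey: 23
  Rugby: 36
  Volleyball: 56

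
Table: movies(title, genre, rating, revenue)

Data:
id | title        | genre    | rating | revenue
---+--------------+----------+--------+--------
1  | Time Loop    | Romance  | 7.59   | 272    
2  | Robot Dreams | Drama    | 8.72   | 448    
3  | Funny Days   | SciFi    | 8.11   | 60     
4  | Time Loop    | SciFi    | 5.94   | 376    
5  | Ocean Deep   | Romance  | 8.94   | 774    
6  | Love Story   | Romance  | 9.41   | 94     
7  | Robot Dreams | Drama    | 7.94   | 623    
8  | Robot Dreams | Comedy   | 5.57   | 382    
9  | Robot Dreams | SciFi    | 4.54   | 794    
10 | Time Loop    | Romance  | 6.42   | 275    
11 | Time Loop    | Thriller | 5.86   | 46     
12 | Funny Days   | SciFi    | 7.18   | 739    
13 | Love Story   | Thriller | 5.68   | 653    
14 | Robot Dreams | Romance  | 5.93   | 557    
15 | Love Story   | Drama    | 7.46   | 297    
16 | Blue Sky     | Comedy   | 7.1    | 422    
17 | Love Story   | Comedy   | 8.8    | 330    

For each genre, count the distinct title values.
SELECT genre, COUNT(DISTINCT title)
FROM movies
GROUP BY genre

Result:
  Comedy: 3 distinct
  Drama: 2 distinct
  Romance: 4 distinct
  SciFi: 3 distinct
  Thriller: 2 distinct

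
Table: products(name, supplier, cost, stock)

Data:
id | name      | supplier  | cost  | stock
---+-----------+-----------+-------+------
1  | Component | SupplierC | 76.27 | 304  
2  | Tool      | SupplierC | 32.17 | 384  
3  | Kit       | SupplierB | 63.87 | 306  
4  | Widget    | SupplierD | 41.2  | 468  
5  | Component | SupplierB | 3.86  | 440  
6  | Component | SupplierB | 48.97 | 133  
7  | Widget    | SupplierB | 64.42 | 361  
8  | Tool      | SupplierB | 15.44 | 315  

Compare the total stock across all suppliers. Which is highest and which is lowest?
SELECT supplier, SUM(stock)
FROM products
GROUP BY supplier
ORDER BY SUM(stock)

All groups:
  SupplierD: 468
  SupplierC: 688
  SupplierB: 1555

Highest: SupplierB (1555)
Lowest: SupplierD (468)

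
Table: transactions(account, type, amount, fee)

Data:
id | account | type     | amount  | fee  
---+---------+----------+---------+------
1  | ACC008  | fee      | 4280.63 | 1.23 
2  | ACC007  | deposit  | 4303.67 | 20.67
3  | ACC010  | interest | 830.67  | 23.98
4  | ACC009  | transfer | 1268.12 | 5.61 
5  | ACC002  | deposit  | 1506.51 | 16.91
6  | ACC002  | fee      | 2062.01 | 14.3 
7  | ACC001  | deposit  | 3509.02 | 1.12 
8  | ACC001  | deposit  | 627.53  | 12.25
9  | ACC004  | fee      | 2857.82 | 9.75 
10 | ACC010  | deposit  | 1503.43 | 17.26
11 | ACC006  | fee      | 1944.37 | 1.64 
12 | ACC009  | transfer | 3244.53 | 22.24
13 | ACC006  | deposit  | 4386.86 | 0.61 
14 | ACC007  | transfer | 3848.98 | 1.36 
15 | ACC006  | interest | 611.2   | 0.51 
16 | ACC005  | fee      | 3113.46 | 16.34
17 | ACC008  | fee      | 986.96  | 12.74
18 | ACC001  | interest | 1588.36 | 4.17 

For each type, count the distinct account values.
SELECT type, COUNT(DISTINCT account)
FROM transactions
GROUP BY type

Result:
  deposit: 5 distinct
  fee: 5 distinct
  interest: 3 distinct
  transfer: 2 distinct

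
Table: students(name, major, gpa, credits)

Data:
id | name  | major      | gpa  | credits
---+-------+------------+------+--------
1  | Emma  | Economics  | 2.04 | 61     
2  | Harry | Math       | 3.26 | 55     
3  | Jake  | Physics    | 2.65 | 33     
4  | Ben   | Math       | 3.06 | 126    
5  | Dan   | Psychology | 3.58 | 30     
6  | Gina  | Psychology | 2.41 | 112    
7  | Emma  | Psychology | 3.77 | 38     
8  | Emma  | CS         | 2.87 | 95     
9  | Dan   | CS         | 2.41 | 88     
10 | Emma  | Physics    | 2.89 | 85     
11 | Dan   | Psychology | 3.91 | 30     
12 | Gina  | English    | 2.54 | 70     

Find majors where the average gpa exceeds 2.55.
SELECT major, AVG(gpa)
FROM students
GROUP BY major
HAVING AVG(gpa) > 2.55

Result:
  CS: avg=2.64
  Math: avg=3.16
  Physics: avg=2.77
  Psychology: avg=3.42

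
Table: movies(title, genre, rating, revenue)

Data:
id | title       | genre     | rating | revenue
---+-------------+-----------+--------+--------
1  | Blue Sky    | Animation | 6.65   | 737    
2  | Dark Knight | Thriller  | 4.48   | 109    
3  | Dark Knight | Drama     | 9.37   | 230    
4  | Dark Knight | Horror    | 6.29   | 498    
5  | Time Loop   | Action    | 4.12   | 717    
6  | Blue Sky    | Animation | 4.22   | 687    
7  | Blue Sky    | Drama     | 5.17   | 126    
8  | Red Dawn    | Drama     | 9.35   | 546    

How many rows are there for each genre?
SELECT genre, COUNT(*) as count
FROM movies
GROUP BY genre

Result:
  Action: 1
  Animation: 2
  Drama: 3
  Horror: 1
  Thriller: 1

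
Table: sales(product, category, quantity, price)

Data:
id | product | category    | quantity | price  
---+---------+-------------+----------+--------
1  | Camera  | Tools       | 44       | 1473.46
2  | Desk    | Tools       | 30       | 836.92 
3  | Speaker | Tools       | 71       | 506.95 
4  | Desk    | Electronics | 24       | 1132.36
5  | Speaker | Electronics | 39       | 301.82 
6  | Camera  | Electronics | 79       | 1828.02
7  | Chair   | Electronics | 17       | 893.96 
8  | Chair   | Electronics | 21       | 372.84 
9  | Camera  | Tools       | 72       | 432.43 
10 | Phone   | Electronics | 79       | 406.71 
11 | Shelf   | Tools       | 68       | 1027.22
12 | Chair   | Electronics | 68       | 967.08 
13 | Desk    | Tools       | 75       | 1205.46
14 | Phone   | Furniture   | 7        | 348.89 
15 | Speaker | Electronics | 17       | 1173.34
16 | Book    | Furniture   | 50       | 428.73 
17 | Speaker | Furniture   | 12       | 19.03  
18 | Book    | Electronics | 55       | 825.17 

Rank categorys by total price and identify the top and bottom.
SELECT category, SUM(price)
FROM sales
GROUP BY category
ORDER BY SUM(price)

All groups:
  Furniture: 796.65
  Tools: 5482.44
  Electronics: 7901.30

Highest: Electronics (7901.30)
Lowest: Furniture (796.65)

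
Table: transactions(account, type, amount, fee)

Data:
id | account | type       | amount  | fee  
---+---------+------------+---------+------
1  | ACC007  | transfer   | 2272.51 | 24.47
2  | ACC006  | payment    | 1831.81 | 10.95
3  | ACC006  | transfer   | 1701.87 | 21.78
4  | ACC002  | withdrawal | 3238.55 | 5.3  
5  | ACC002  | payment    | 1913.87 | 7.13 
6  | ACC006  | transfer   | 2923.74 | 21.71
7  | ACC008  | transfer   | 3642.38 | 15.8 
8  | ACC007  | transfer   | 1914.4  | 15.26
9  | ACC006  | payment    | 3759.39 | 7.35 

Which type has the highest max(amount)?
SELECT type, MAX(amount) as val
FROM transactions
GROUP BY type
ORDER BY val DESC
LIMIT 1

Result: payment with max(amount) = 3759.39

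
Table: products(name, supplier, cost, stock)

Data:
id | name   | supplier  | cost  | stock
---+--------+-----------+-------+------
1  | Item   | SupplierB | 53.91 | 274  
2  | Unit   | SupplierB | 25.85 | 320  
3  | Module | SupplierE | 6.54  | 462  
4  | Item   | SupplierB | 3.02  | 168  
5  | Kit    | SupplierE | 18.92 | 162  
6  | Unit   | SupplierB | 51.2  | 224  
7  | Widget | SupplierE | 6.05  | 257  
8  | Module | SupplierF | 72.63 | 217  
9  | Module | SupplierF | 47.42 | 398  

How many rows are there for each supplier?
SELECT supplier, COUNT(*) as count
FROM products
GROUP BY supplier

Result:
  SupplierB: 4
  SupplierE: 3
  SupplierF: 2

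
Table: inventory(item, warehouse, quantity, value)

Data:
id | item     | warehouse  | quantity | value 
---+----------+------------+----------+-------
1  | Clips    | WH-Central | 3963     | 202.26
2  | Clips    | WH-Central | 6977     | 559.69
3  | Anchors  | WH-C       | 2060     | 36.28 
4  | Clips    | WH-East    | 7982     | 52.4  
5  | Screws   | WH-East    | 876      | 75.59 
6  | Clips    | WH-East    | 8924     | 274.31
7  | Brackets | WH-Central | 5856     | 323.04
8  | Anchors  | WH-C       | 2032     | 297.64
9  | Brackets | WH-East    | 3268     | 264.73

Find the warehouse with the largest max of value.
SELECT warehouse, MAX(value) as val
FROM inventory
GROUP BY warehouse
ORDER BY val DESC
LIMIT 1

Result: WH-Central with max(value) = 559.69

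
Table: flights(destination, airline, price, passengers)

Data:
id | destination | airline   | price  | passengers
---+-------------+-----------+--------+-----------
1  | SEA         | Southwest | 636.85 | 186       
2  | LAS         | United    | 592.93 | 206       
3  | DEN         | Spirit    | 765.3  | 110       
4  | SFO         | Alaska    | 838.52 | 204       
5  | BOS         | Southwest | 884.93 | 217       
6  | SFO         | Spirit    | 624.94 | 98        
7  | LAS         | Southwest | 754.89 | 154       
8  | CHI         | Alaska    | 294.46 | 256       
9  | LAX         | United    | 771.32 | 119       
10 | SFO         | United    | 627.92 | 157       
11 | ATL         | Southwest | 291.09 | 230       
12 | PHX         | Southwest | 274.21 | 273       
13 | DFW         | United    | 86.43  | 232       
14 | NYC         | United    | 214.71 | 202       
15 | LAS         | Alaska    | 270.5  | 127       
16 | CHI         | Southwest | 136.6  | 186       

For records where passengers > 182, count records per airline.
SELECT airline, COUNT(*)
FROM flights
WHERE passengers > 182
GROUP BY airline

Note: WHERE filters rows before grouping.

Result:
  Alaska: 2
  Southwest: 5
  United: 3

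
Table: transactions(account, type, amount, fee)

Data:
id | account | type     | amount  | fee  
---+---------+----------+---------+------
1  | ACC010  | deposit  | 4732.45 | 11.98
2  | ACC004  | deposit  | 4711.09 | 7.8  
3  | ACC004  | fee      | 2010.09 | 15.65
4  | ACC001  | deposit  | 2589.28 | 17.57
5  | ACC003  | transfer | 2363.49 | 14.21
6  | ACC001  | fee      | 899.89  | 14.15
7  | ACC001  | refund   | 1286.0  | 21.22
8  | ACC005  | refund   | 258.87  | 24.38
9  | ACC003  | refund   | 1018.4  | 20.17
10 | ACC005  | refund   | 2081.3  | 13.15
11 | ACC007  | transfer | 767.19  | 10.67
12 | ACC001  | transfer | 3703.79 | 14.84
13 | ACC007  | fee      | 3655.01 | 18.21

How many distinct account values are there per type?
SELECT type, COUNT(DISTINCT account)
FROM transactions
GROUP BY type

Result:
  deposit: 3 distinct
  fee: 3 distinct
  refund: 3 distinct
  transfer: 3 distinct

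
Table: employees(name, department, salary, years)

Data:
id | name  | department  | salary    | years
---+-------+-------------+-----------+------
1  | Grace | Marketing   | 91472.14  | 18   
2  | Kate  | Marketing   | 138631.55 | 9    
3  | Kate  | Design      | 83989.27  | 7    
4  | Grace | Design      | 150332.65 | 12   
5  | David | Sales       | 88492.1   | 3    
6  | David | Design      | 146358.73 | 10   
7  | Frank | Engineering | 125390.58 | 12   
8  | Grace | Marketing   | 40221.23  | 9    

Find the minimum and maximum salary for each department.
SELECT department, MIN(salary), MAX(salary)
FROM employees
GROUP BY department

Result:
  Design: min=83989.27, max=150332.65
  Engineering: min=125390.58, max=125390.58
  Marketing: min=40221.23, max=138631.55
  Sales: min=88492.10, max=88492.10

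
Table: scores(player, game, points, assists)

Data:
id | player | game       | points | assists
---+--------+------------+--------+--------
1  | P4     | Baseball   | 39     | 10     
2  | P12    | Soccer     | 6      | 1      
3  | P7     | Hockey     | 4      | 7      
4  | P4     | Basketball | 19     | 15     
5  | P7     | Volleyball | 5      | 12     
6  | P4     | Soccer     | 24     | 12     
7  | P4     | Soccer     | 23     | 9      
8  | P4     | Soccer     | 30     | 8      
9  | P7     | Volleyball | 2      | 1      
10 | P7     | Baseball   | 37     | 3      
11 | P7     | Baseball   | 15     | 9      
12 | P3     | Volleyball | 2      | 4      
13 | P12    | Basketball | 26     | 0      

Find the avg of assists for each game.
SELECT game, AVG(assists) as result
FROM scores
GROUP BY game

Result:
  Baseball: 7.33
  Basketball: 7.50
  Hockey: 7.00
  Soccer: 7.50
  Volleyball: 5.67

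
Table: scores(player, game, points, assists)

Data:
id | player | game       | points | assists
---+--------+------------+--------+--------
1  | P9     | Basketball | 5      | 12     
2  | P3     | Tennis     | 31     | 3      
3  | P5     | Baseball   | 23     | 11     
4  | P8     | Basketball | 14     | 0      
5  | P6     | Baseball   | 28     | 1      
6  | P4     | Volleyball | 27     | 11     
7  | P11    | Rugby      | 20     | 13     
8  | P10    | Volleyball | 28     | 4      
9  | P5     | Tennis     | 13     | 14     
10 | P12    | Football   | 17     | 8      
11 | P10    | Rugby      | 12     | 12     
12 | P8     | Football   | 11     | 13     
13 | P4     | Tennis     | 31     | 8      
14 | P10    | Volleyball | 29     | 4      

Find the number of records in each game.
SELECT game, COUNT(*) as count
FROM scores
GROUP BY game

Result:
  Baseball: 2
  Basketball: 2
  Football: 2
  Rugby: 2
  Tennis: 3
  Volleyball: 3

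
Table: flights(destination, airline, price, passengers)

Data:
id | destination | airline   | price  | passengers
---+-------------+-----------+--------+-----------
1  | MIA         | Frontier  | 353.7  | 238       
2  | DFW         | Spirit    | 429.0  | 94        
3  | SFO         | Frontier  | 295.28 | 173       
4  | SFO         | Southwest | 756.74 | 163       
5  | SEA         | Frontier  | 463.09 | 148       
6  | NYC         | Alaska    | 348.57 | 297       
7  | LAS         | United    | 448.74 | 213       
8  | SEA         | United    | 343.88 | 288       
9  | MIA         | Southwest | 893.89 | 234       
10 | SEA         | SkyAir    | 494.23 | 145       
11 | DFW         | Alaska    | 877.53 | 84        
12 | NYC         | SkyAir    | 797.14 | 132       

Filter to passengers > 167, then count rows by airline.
SELECT airline, COUNT(*)
FROM flights
WHERE passengers > 167
GROUP BY airline

Note: WHERE filters rows before grouping.

Result:
  Alaska: 1
  Frontier: 2
  Southwest: 1
  United: 2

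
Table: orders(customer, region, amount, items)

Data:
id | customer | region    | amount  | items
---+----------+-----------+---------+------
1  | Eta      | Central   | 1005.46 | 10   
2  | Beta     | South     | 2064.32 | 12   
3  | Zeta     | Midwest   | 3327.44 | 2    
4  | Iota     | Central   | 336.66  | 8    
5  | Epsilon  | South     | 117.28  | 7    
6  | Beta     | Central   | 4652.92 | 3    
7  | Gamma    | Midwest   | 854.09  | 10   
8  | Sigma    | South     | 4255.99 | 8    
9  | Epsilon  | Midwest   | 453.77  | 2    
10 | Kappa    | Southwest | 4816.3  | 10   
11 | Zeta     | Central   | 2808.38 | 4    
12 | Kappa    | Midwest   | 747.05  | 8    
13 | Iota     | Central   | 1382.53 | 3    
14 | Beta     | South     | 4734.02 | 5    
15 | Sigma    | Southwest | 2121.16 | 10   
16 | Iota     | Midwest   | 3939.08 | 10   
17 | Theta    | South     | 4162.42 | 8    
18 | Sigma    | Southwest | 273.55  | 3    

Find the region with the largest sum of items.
SELECT region, SUM(items) as val
FROM orders
GROUP BY region
ORDER BY val DESC
LIMIT 1

Result: South with sum(items) = 40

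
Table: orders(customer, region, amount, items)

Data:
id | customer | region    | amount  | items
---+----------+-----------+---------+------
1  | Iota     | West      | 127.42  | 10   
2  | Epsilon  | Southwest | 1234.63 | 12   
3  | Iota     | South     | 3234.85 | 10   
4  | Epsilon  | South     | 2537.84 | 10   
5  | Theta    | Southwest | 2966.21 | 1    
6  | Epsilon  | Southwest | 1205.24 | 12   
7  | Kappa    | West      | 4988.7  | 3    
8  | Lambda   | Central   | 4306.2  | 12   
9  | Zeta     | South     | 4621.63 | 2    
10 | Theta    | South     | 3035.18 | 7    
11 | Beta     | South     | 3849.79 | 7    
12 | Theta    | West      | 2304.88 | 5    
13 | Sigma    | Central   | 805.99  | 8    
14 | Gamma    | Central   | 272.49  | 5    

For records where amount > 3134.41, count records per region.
SELECT region, COUNT(*)
FROM orders
WHERE amount > 3134.41
GROUP BY region

Note: WHERE filters rows before grouping.

Result:
  Central: 1
  South: 3
  West: 1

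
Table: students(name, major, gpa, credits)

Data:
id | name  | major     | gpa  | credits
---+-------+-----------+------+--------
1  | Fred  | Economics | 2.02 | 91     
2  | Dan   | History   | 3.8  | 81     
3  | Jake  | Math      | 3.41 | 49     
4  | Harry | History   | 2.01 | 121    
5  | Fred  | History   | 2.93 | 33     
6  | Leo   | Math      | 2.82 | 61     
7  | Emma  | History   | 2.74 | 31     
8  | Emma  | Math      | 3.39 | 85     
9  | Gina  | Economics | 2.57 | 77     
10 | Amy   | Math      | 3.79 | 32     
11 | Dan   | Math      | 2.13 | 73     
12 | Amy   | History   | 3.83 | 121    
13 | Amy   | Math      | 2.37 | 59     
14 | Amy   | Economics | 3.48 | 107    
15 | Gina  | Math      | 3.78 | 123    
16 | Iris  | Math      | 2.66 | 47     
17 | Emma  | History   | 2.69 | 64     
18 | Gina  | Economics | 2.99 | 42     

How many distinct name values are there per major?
SELECT major, COUNT(DISTINCT name)
FROM students
GROUP BY major

Result:
  Economics: 3 distinct
  History: 5 distinct
  Math: 7 distinct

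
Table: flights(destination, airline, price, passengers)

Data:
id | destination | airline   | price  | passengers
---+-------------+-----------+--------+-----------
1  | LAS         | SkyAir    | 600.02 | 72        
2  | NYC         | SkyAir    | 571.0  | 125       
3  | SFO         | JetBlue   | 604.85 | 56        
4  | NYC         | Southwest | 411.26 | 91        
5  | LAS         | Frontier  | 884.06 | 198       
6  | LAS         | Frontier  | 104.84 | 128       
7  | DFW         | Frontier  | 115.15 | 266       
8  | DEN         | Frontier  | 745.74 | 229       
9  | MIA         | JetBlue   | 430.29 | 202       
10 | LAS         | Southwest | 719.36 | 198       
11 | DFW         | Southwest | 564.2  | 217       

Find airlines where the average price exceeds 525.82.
SELECT airline, AVG(price)
FROM flights
GROUP BY airline
HAVING AVG(price) > 525.82

Result:
  SkyAir: avg=585.51
  Southwest: avg=564.94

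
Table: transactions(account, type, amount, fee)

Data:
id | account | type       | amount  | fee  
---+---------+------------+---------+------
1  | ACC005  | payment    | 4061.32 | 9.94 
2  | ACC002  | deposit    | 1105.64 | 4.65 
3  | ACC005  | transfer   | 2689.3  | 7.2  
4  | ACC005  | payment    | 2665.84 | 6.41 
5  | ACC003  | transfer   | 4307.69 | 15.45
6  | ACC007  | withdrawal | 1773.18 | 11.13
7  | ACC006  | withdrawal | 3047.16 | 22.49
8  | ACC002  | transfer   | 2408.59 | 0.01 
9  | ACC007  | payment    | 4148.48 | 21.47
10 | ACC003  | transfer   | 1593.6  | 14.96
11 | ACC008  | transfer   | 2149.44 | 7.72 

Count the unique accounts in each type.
SELECT type, COUNT(DISTINCT account)
FROM transactions
GROUP BY type

Result:
  deposit: 1 distinct
  payment: 2 distinct
  transfer: 4 distinct
  withdrawal: 2 distinct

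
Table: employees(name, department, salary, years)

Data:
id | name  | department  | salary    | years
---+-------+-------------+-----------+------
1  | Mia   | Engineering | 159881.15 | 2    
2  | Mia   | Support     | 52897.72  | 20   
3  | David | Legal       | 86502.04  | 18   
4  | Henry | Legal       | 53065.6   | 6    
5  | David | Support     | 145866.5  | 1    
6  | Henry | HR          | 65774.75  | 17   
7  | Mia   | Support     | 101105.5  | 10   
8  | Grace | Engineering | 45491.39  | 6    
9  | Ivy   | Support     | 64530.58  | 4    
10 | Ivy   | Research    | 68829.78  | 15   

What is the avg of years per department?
SELECT department, AVG(years) as result
FROM employees
GROUP BY department

Result:
  Engineering: 4.00
  HR: 17.00
  Legal: 12.00
  Research: 15.00
  Support: 8.75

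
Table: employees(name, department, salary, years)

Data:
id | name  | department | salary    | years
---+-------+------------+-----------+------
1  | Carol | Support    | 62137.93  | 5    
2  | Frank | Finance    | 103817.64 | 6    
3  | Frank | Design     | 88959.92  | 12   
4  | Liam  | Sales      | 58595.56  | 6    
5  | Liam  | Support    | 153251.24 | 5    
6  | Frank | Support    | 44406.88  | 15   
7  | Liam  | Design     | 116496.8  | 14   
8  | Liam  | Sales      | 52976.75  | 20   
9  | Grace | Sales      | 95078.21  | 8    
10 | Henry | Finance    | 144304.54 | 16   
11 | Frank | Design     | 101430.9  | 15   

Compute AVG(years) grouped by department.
SELECT department, AVG(years) as result
FROM employees
GROUP BY department

Result:
  Design: 13.67
  Finance: 11.00
  Sales: 11.33
  Support: 8.33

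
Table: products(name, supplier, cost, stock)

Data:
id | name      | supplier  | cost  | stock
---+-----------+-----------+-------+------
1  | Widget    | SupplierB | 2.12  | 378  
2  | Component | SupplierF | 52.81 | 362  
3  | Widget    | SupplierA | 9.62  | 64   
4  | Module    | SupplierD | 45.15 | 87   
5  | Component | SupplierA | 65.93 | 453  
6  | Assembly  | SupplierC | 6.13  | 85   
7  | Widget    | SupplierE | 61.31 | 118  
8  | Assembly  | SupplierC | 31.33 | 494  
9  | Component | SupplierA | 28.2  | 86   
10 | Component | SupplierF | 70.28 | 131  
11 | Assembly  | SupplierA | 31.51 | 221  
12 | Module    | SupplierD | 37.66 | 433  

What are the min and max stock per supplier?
SELECT supplier, MIN(stock), MAX(stock)
FROM products
GROUP BY supplier

Result:
  SupplierA: min=64, max=453
  SupplierB: min=378, max=378
  SupplierC: min=85, max=494
  SupplierD: min=87, max=433
  SupplierE: min=118, max=118
  SupplierF: min=131, max=362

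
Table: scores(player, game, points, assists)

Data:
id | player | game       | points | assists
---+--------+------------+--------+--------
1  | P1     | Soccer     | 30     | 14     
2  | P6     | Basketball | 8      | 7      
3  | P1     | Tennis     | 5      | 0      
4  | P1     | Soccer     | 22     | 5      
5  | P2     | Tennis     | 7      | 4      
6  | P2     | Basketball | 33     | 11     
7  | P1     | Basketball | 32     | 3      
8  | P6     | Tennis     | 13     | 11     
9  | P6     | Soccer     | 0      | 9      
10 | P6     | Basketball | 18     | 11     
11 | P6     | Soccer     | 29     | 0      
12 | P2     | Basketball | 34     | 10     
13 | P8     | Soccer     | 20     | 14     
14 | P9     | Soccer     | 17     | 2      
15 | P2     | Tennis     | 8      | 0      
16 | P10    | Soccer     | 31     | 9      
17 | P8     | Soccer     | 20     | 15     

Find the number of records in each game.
SELECT game, COUNT(*) as count
FROM scores
GROUP BY game

Result:
  Basketball: 5
  Soccer: 8
  Tennis: 4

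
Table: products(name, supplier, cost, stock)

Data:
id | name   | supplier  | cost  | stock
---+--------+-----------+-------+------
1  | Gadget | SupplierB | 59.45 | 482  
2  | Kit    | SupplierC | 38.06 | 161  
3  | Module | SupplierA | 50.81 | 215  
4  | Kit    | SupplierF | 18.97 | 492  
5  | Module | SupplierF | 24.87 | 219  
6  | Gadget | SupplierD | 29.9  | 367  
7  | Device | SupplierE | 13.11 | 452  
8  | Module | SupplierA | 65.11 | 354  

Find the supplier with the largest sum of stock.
SELECT supplier, SUM(stock) as val
FROM products
GROUP BY supplier
ORDER BY val DESC
LIMIT 1

Result: SupplierF with sum(stock) = 711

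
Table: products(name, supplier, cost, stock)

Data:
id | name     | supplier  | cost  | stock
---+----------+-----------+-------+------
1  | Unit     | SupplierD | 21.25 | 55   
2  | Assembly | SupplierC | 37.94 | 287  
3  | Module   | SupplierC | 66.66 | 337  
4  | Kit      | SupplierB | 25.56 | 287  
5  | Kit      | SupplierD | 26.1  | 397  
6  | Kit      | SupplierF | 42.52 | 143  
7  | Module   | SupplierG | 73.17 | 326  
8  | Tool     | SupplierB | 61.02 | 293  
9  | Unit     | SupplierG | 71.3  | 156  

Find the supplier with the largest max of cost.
SELECT supplier, MAX(cost) as val
FROM products
GROUP BY supplier
ORDER BY val DESC
LIMIT 1

Result: SupplierG with max(cost) = 73.17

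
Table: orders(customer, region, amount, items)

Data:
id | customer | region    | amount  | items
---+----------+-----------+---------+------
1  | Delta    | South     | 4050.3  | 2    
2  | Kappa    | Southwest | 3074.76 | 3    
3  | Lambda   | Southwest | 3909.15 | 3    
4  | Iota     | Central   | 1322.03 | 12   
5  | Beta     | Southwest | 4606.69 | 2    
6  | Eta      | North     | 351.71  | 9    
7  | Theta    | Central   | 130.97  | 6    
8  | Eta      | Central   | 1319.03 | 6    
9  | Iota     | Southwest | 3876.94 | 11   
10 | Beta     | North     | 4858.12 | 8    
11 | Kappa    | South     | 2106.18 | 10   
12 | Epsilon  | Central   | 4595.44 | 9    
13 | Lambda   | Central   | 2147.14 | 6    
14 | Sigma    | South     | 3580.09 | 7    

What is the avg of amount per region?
SELECT region, AVG(amount) as result
FROM orders
GROUP BY region

Result:
  Central: 1902.92
  North: 2604.92
  South: 3245.52
  Southwest: 3866.89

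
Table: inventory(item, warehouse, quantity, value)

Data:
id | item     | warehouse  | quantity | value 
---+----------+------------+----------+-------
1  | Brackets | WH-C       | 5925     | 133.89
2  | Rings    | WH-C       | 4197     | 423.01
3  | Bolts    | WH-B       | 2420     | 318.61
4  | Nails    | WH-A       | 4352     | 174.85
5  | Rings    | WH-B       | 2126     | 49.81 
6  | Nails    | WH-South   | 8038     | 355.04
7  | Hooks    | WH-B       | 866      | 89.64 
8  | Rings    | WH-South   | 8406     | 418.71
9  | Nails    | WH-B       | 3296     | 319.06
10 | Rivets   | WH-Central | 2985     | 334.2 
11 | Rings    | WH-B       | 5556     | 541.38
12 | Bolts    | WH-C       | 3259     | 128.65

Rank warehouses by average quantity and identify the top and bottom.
SELECT warehouse, AVG(quantity)
FROM inventory
GROUP BY warehouse
ORDER BY AVG(quantity)

All groups:
  WH-B: 2852.80
  WH-Central: 2985.00
  WH-A: 4352.00
  WH-C: 4460.33
  WH-South: 8222.00

Highest: WH-South (8222.00)
Lowest: WH-B (2852.80)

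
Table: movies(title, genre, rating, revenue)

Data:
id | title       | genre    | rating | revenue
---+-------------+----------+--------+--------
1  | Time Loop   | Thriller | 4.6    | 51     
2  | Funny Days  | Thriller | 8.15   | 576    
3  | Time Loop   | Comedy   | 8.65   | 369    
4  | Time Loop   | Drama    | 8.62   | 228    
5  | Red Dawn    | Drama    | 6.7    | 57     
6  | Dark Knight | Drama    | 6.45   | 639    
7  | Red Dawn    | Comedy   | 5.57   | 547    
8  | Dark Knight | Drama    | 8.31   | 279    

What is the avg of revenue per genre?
SELECT genre, AVG(revenue) as result
FROM movies
GROUP BY genre

Result:
  Comedy: 458.00
  Drama: 300.75
  Thriller: 313.50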